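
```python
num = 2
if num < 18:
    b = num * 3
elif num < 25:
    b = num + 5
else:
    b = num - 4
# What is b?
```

Trace:
`num = 2` → num = 2
`if num < 18: ...` → num < 18 is True → b = 6
So b = 6

Answer: 6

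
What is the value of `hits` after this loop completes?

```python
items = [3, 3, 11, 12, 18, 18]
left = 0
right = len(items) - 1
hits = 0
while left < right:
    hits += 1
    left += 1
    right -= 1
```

Iterations until pointers meet (list length 6)
`hits` takes the values: 0 → 1 → 2 → 3

Answer: 3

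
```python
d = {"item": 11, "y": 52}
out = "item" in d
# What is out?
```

Trace:
`d = {"item": 11, "y": 52}` → d = {'item': 11, 'y': 52}
`out = "item" in d` → out = True
So out = True

Answer: True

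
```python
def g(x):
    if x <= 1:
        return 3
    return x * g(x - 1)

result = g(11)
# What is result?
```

g(11) = 11 * 10 * 9 * 8 * 7 * 6 * 5 * 4 * 3 * 2 * 3 = 119750400

Answer: 119750400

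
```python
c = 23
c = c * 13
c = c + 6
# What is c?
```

Trace:
`c = 23` → c = 23
`c = c * 13` → c = 299
`c = c + 6` → c = 305
So c = 305

Answer: 305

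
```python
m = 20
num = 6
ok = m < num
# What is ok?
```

Trace:
`m = 20` → m = 20
`num = 6` → num = 6
`ok = m < num` → ok = False
So ok = False

Answer: False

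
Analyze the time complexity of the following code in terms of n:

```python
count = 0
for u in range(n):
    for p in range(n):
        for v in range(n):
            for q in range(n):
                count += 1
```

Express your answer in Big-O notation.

Each loop level contributes: n × n × n × n. Multiplying the contributions gives O(n^4).

Answer: O(n^4)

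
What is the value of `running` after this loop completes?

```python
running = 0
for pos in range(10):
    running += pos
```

Sum of 0 to 9 = 45
`running` takes the values: 0 → 1 → 3 → 6 → 10 → 15 → 21 → 28 → 36 → 45

Answer: 45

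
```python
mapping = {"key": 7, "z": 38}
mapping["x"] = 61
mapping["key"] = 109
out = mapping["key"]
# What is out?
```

Trace:
`mapping = {"key": 7, "z": 38}` → mapping = {'key': 7, 'z': 38}
`mapping["x"] = 61` → mapping = {'key': 7, 'z': 38, 'x': 61}
`mapping["key"] = 109` → mapping = {'key': 109, 'z': 38, 'x': 61}
`out = mapping["key"]` → out = 109
So out = 109

Answer: 109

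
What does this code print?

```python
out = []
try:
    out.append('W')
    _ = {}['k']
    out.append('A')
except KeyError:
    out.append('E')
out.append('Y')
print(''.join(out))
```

Execution trace: 'W' (try body) → 'E' (except KeyError) → 'Y' (after the try/except). Output: WEY

Answer: WEY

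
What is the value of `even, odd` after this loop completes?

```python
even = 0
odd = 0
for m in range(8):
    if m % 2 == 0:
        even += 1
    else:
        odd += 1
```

Count evens and odds in range(8)
`even, odd` takes the values: (0, 0) → (1, 0) → (1, 1) → (2, 1) → (2, 2) → (3, 2) → (3, 3) → (4, 3) → (4, 4)

Answer: 4, 4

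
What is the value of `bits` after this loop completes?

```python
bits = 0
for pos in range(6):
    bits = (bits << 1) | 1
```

Build 6 consecutive 1-bits: 0b111111
`bits` takes the values: 0 → 1 → 3 → 7 → 15 → 31 → 63

Answer: 63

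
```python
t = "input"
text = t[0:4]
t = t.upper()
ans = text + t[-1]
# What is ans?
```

Trace:
`t = "input"` → t = 'input'
`text = t[0:4]` → text = 'inpu'
`t = t.upper()` → t = 'INPUT'
`ans = text + t[-1]` → ans = 'inpuT'
So ans = 'inpuT'

Answer: 'inpuT'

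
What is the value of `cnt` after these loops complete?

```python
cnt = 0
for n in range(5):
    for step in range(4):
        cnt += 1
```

5 * 4 = 20
`cnt` takes the values: 0 → 1 → 2 → 3 → 4 → 5 → 6 → 7 → 8 → 9 → 10 → 11 → 12 → 13 → 14 → 15 → 16 → 17 → 18 → 19 → 20

Answer: 20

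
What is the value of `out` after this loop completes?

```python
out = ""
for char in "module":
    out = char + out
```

Reverse 'module'
`out` takes the values: "" → "m" → "om" → "dom" → "udom" → "ludom" → "eludom"

Answer: "eludom"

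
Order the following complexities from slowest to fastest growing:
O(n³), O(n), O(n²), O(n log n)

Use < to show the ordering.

Ordered by growth rate: O(n) < O(n log n) < O(n²) < O(n³)

Answer: O(n) < O(n log n) < O(n²) < O(n³)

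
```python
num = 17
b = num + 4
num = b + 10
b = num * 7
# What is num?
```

Trace:
`num = 17` → num = 17
`b = num + 4` → b = 21
`num = b + 10` → num = 31
`b = num * 7` → b = 217
So num = 31

Answer: 31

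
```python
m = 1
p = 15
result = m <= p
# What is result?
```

Trace:
`m = 1` → m = 1
`p = 15` → p = 15
`result = m <= p` → result = True
So result = True

Answer: True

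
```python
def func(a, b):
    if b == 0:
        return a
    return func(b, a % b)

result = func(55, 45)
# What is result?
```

func(55, 45) -> func(45, 10) -> func(10, 5) -> func(5, 0) -> 5

Answer: 5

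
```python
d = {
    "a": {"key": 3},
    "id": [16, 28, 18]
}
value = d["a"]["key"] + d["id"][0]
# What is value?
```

Trace:
`d = { ...` → d = {'a': {'key': 3}, 'id': [16, 28, 18]}
`value = d["a"]["key"] + d["id"][0]` → value = 19
So value = 19

Answer: 19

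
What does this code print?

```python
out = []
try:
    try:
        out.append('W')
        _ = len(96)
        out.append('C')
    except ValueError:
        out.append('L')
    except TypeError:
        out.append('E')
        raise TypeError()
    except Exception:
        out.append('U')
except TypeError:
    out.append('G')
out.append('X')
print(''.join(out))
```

Execution trace: 'W' (inner try body) → 'E' (inner except TypeError) → 'G' (outer except TypeError) → 'X' (after the try/except). Output: WEGX

Answer: WEGX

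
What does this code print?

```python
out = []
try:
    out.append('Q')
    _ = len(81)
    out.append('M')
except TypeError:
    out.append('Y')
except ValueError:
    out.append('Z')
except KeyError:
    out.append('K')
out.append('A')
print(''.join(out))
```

Execution trace: 'Q' (try body) → 'Y' (except TypeError) → 'A' (after the try/except). Output: QYA

Answer: QYA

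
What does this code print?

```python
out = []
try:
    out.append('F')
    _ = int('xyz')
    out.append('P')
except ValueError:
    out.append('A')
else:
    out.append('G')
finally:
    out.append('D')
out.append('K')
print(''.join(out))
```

Execution trace: 'F' (try body) → 'A' (except ValueError) → 'D' (finally) → 'K' (after the try/except). Output: FADK

Answer: FADK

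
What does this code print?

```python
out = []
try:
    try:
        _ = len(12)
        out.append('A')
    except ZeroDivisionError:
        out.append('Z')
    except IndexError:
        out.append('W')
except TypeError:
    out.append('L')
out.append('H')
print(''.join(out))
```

Execution trace: 'L' (outer except TypeError) → 'H' (after the try/except). Output: LH

Answer: LH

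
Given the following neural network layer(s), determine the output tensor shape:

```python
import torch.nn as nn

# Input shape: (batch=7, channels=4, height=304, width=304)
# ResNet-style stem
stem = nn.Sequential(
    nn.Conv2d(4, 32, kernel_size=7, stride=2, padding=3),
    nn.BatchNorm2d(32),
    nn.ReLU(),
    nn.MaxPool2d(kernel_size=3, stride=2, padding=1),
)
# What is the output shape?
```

Input: (7, 4, 304, 304) -> after Conv2d 7x7 stride=2: (7, 32, 152, 152) -> Output: (7, 32, 76, 76)

Answer: (7, 32, 76, 76)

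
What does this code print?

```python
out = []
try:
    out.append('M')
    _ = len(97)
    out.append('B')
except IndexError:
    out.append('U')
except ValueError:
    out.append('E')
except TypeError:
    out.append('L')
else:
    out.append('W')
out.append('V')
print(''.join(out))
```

Execution trace: 'M' (try body) → 'L' (except TypeError) → 'V' (after the try/except). Output: MLV

Answer: MLV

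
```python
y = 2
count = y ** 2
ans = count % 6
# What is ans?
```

Trace:
`y = 2` → y = 2
`count = y ** 2` → count = 4
`ans = count % 6` → ans = 4
So ans = 4

Answer: 4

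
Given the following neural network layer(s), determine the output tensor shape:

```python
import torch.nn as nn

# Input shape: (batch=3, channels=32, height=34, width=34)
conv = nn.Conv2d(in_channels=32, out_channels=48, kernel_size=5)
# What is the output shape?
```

Input: (3, 32, 34, 34) -> Output: (3, 48, 30, 30)

Answer: (3, 48, 30, 30)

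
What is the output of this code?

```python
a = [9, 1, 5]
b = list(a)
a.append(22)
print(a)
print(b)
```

Key concept: list() constructor creates copy.
Step by step:
`a = [9, 1, 5]` → a = [9, 1, 5]
`b = list(a)` → b = [9, 1, 5]
`a.append(22)` → a = [9, 1, 5, 22]
`print(a)` → prints [9, 1, 5, 22]
`print(b)` → prints [9, 1, 5]

Answer:
[9, 1, 5, 22]
[9, 1, 5]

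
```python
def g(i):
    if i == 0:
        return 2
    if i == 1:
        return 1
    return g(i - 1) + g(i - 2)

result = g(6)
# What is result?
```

Build up from base cases: g(0)=2, g(1)=1, g(2)=3, g(3)=4, g(4)=7, g(5)=11, g(6)=18

Answer: 18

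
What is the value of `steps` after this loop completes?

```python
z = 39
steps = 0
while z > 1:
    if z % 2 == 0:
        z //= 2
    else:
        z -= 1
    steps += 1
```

Steps to reduce 39 to 1
`steps` takes the values: 0 → 1 → 2 → 3 → 4 → 5 → 6 → 7 → 8

Answer: 8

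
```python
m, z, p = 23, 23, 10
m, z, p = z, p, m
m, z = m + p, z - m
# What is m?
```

Trace:
`m, z, p = 23, 23, 10` → m = 23; z = 23; p = 10
`m, z, p = z, p, m` → m = 23; z = 10; p = 23
`m, z = m + p, z - m` → m = 46; z = -13
So m = 46

Answer: 46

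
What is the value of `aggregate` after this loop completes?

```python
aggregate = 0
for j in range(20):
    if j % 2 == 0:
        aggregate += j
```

Sum of even numbers 0 to 19
`aggregate` takes the values: 0 → 2 → 6 → 12 → 20 → 30 → 42 → 56 → 72 → 90

Answer: 90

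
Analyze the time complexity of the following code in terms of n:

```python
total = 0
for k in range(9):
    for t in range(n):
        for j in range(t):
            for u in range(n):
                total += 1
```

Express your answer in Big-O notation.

Each loop level contributes: 1 × n × n × n. Multiplying the contributions gives O(n^3).

Answer: O(n^3)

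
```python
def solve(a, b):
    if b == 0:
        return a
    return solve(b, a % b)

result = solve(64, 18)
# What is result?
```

solve(64, 18) -> solve(18, 10) -> solve(10, 8) -> solve(8, 2) -> solve(2, 0) -> 2

Answer: 2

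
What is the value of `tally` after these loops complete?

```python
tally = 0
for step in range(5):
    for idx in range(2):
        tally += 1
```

5 * 2 = 10
`tally` takes the values: 0 → 1 → 2 → 3 → 4 → 5 → 6 → 7 → 8 → 9 → 10

Answer: 10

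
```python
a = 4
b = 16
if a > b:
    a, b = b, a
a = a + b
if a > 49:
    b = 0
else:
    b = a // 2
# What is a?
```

Trace:
`a = 4` → a = 4
`b = 16` → b = 16
`if a > b: ...` → a > b is False → no variable changes
`a = a + b` → a = 20
`if a > 49: ...` → a > 49 is False, take else branch → b = 10
So a = 20

Answer: 20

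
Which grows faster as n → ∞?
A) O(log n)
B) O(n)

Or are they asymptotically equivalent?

O(log n) vs O(n): Higher order terms dominate.

Answer: B) O(n) grows faster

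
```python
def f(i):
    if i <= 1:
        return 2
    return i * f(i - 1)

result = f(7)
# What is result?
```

f(7) = 7 * 6 * 5 * 4 * 3 * 2 * 2 = 10080

Answer: 10080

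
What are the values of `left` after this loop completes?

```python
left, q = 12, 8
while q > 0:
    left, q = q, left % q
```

GCD of 12 and 8
`left` takes the values: 12 → 8 → 4

Answer: 4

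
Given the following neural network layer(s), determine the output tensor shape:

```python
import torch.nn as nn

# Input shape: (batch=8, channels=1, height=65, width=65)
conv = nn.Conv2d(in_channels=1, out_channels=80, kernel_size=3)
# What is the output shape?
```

Input: (8, 1, 65, 65) -> Output: (8, 80, 63, 63)

Answer: (8, 80, 63, 63)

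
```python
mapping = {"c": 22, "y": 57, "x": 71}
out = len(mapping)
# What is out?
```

Trace:
`mapping = {"c": 22, "y": 57, "x": 71}` → mapping = {'c': 22, 'y': 57, 'x': 71}
`out = len(mapping)` → out = 3
So out = 3

Answer: 3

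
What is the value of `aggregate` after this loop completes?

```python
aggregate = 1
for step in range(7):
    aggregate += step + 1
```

Start at 1, add 1 to 7 = 29
`aggregate` takes the values: 1 → 2 → 4 → 7 → 11 → 16 → 22 → 29

Answer: 29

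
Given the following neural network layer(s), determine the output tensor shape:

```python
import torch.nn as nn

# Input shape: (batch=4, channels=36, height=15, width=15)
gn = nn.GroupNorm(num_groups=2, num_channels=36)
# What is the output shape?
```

Input: (4, 36, 15, 15) -> Output: (4, 36, 15, 15)

Answer: (4, 36, 15, 15)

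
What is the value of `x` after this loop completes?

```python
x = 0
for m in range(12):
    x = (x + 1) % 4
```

Increment mod 4, 12 times = 0
`x` takes the values: 0 → 1 → 2 → 3 → 0 → 1 → 2 → 3 → 0 → 1 → 2 → 3 → 0

Answer: 0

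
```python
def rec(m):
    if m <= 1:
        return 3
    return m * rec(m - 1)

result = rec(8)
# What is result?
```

rec(8) = 8 * 7 * 6 * 5 * 4 * 3 * 2 * 3 = 120960

Answer: 120960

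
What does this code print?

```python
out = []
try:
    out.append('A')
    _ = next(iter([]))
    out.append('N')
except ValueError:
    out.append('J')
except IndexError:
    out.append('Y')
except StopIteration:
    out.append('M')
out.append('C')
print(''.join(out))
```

Execution trace: 'A' (try body) → 'M' (except StopIteration) → 'C' (after the try/except). Output: AMC

Answer: AMC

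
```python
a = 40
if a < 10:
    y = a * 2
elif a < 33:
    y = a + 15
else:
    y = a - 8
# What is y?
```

Trace:
`a = 40` → a = 40
`if a < 10: ...` → a < 10 is False, a < 33 is False, take else branch → y = 32
So y = 32

Answer: 32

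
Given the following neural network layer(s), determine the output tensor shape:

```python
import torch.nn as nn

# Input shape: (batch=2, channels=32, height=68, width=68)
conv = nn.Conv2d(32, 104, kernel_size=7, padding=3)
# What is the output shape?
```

Input: (2, 32, 68, 68) -> Output: (2, 104, 68, 68)

Answer: (2, 104, 68, 68)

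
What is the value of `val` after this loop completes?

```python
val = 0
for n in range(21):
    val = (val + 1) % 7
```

Increment mod 7, 21 times = 0
`val` takes the values: 0 → 1 → 2 → 3 → 4 → 5 → 6 → 0 → 1 → 2 → 3 → 4 → 5 → 6 → 0 → 1 → 2 → 3 → 4 → 5 → 6 → 0

Answer: 0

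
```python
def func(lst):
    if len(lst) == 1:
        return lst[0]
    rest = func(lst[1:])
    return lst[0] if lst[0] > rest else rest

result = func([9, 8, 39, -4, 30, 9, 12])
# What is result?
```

Recursive max over [9, 8, 39, -4, 30, 9, 12] = 39

Answer: 39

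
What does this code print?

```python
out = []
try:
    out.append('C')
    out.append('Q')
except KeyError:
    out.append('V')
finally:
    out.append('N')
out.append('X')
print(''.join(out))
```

Execution trace: 'C' (try body) → 'Q' (try body, no exception) → 'N' (finally) → 'X' (after the try/except). Output: CQNX

Answer: CQNX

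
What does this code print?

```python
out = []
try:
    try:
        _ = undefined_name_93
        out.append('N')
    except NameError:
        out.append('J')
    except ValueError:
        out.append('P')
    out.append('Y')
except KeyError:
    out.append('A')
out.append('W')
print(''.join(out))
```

Execution trace: 'J' (inner except NameError) → 'Y' (try body, no exception) → 'W' (after the try/except). Output: JYW

Answer: JYW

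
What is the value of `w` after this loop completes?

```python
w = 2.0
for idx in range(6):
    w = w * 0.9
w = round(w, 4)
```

Exponential decay: 2.0 * 0.9^6
`w` takes the values: 2.0 → 1.8 → 1.62 → 1.458 → 1.3122 → 1.18098 → 1.062882 → 1.0629

Answer: 1.0629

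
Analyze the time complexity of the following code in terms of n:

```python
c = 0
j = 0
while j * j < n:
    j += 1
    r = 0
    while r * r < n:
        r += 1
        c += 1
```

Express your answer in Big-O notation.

Each loop level contributes: √n × √n. Multiplying the contributions gives O(n).

Answer: O(n)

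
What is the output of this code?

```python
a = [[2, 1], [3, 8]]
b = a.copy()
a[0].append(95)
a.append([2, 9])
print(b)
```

Key concept: shallow copy with nested lists.
Step by step:
`a = [[2, 1], [3, 8]]` → a = [[2, 1], [3, 8]]
`b = a.copy()` → b = [[2, 1], [3, 8]]
`a[0].append(95)` → a = [[2, 1, 95], [3, 8]]; b = [[2, 1, 95], [3, 8]]
`a.append([2, 9])` → a = [[2, 1, 95], [3, 8], [2, 9]]
`print(b)` → prints [[2, 1, 95], [3, 8]]

Answer: [[2, 1, 95], [3, 8]]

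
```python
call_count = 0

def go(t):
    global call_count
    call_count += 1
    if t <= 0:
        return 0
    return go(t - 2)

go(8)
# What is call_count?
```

Linear recursion stepping by 2: 5 calls from t=8 down to ≤0.

Answer: 5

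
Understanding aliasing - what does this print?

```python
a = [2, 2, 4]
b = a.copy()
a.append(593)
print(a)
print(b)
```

Key concept: list.copy() creates independent copy.
Step by step:
`a = [2, 2, 4]` → a = [2, 2, 4]
`b = a.copy()` → b = [2, 2, 4]
`a.append(593)` → a = [2, 2, 4, 593]
`print(a)` → prints [2, 2, 4, 593]
`print(b)` → prints [2, 2, 4]

Answer:
[2, 2, 4, 593]
[2, 2, 4]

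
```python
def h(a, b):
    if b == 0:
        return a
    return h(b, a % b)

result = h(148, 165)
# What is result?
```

h(148, 165) -> h(165, 148) -> h(148, 17) -> h(17, 12) -> h(12, 5) -> h(5, 2) -> h(2, 1) -> h(1, 0) -> 1

Answer: 1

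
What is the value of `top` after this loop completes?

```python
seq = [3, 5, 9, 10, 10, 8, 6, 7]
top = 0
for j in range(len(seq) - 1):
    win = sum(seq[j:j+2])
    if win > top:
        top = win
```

Max sum of 2-element window in [3, 5, 9, 10, 10, 8, 6, 7]
`top` takes the values: 0 → 8 → 14 → 19 → 20

Answer: 20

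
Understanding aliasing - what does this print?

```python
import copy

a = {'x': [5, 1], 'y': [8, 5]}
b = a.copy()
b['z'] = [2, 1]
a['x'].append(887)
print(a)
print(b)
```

Key concept: shallow copy of dict with mutable values.
Step by step:
`a = {'x': [5, 1], 'y': [8, 5]}` → a = {'x': [5, 1], 'y': [8, 5]}
`b = a.copy()` → b = {'x': [5, 1], 'y': [8, 5]}
`b['z'] = [2, 1]` → b = {'x': [5, 1], 'y': [8, 5], 'z': [2, 1]}
`a['x'].append(887)` → a = {'x': [5, 1, 887], 'y': [8, 5]}; b = {'x': [5, 1, 887], 'y': [8, 5], 'z': [2, 1]}
`print(a)` → prints {'x': [5, 1, 887], 'y': [8, 5]}
`print(b)` → prints {'x': [5, 1, 887], 'y': [8, 5], 'z': [2, 1]}

Answer:
{'x': [5, 1, 887], 'y': [8, 5]}
{'x': [5, 1, 887], 'y': [8, 5], 'z': [2, 1]}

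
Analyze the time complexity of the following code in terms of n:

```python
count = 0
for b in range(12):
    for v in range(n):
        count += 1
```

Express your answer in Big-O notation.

Each loop level contributes: 1 × n. Multiplying the contributions gives O(n).

Answer: O(n)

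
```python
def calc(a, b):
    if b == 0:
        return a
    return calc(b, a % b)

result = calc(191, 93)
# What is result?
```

calc(191, 93) -> calc(93, 5) -> calc(5, 3) -> calc(3, 2) -> calc(2, 1) -> calc(1, 0) -> 1

Answer: 1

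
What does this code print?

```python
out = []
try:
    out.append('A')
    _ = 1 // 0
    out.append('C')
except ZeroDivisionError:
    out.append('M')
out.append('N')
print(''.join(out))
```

Execution trace: 'A' (try body) → 'M' (except ZeroDivisionError) → 'N' (after the try/except). Output: AMN

Answer: AMN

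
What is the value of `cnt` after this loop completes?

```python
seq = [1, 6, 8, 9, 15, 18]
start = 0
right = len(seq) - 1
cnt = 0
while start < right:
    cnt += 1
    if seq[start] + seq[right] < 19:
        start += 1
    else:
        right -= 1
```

Steps to find pair summing to 19
`cnt` takes the values: 0 → 1 → 2 → 3 → 4 → 5

Answer: 5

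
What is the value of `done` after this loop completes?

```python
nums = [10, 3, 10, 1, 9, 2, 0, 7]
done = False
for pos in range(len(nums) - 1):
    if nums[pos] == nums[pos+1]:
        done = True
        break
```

Check consecutive duplicates in [10, 3, 10, 1, 9, 2, 0, 7]
`done` takes the values: False

Answer: False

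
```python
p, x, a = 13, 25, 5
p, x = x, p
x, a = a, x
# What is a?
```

Trace:
`p, x, a = 13, 25, 5` → p = 13; x = 25; a = 5
`p, x = x, p` → p = 25; x = 13
`x, a = a, x` → x = 5; a = 13
So a = 13

Answer: 13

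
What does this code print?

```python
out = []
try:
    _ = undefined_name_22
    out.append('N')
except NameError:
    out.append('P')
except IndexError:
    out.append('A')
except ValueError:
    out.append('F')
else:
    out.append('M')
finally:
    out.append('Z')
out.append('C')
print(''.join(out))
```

Execution trace: 'P' (except NameError) → 'Z' (finally) → 'C' (after the try/except). Output: PZC

Answer: PZC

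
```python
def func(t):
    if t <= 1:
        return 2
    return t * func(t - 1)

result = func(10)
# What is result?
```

func(10) = 10 * 9 * 8 * 7 * 6 * 5 * 4 * 3 * 2 * 2 = 7257600

Answer: 7257600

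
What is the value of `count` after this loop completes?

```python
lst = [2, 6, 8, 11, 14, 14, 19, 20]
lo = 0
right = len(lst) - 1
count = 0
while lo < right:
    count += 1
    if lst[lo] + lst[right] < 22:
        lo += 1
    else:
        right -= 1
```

Steps to find pair summing to 22
`count` takes the values: 0 → 1 → 2 → 3 → 4 → 5 → 6 → 7

Answer: 7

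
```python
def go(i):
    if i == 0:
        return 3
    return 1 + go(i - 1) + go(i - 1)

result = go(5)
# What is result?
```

go(i) = 1 + 2·go(i-1), go(0)=3. Closed form: (3+1)·2^5 - 1 = 127.

Answer: 127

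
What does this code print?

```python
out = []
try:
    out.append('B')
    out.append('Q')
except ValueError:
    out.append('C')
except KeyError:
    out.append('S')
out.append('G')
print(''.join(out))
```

Execution trace: 'B' (try body) → 'Q' (try body, no exception) → 'G' (after the try/except). Output: BQG

Answer: BQG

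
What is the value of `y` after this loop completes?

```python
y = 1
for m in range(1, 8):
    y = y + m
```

Start at 1, add 1 through 7
`y` takes the values: 1 → 2 → 4 → 7 → 11 → 16 → 22 → 29

Answer: 29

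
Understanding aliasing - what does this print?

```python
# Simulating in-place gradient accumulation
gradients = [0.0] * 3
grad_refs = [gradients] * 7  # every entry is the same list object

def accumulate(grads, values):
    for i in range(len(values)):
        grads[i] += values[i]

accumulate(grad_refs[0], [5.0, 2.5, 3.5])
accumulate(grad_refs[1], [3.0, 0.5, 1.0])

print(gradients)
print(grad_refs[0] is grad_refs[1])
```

Key concept: gradient accumulation aliasing.
Step by step:
`gradients = [0.0] * 3` → gradients = [0.0, 0.0, 0.0]
`grad_refs = [gradients] * 7` → grad_refs = [[0.0, 0.0, 0.0], [0.0, 0.0, 0.0], [0.0, 0.0, 0.0], [0.0, 0.0, 0.0], [0.0, 0.0, 0.0], [0.0, 0.0, 0.0], [0.0, 0.0, 0.0]]
`accumulate(grad_refs[0], [5.0, 2.5, 3.5])` → gradients = [5.0, 2.5, 3.5]; grad_refs = [[5.0, 2.5, 3.5], [5.0, 2.5, 3.5], [5.0, 2.5, 3.5], [5.0, 2.5, 3.5], [5.0, 2.5, 3.5], [5.0, 2.5, 3.5], [5.0, 2.5, 3.5]]
`accumulate(grad_refs[1], [3.0, 0.5, 1.0])` → gradients = [8.0, 3.0, 4.5]; grad_refs = [[8.0, 3.0, 4.5], [8.0, 3.0, 4.5], [8.0, 3.0, 4.5], [8.0, 3.0, 4.5], [8.0, 3.0, 4.5], [8.0, 3.0, 4.5], [8.0, 3.0, 4.5]]
`print(gradients)` → prints [8.0, 3.0, 4.5]
`print(grad_refs[0] is grad_refs[1])` → prints True

Answer:
[8.0, 3.0, 4.5]
True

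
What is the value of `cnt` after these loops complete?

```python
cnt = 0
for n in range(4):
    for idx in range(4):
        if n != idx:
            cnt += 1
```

4² - 4 (exclude diagonal)
`cnt` takes the values: 0 → 1 → 2 → 3 → 4 → 5 → 6 → 7 → 8 → 9 → 10 → 11 → 12

Answer: 12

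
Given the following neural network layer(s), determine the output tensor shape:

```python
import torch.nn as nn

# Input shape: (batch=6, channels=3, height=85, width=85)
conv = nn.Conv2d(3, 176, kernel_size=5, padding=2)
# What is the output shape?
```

Input: (6, 3, 85, 85) -> Output: (6, 176, 85, 85)

Answer: (6, 176, 85, 85)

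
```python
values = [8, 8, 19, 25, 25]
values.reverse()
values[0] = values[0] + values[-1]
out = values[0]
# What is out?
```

Trace:
`values = [8, 8, 19, 25, 25]` → values = [8, 8, 19, 25, 25]
`values.reverse()` → values = [25, 25, 19, 8, 8]
`values[0] = values[0] + values[-1]` → values = [33, 25, 19, 8, 8]
`out = values[0]` → out = 33
So out = 33

Answer: 33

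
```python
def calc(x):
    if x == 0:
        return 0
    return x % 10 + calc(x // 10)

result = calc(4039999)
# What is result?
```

Sum of digits of 4039999: 9 + 9 + 9 + 9 + 3 + 0 + 4 = 43

Answer: 43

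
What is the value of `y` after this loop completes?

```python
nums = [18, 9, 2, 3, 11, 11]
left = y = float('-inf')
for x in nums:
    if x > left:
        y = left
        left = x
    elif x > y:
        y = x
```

Second largest (with repeats) in [18, 9, 2, 3, 11, 11]
`y` takes the values: -inf → 9 → 11

Answer: 11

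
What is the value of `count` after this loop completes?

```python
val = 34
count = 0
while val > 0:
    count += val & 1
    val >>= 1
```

Count set bits in 34 (binary: 0b100010)
`count` takes the values: 0 → 1 → 2

Answer: 2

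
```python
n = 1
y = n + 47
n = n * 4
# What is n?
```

Trace:
`n = 1` → n = 1
`y = n + 47` → y = 48
`n = n * 4` → n = 4
So n = 4

Answer: 4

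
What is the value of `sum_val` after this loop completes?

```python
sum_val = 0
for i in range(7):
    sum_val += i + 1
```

Start at 0, add 1 to 7 = 28
`sum_val` takes the values: 0 → 1 → 3 → 6 → 10 → 15 → 21 → 28

Answer: 28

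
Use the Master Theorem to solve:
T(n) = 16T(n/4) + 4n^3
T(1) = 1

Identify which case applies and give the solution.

a=16, b=4, f(n)=4n^3. log_4(16) = 2. Since c=3 > 2 and the regularity condition holds (16(n/4)^3 = (16/4^3)n^3 with 16/4^3 < 1), Case 3 applies: T(n) = Θ(f(n)) = O(n^3).

Answer: O(n^3) - Case 3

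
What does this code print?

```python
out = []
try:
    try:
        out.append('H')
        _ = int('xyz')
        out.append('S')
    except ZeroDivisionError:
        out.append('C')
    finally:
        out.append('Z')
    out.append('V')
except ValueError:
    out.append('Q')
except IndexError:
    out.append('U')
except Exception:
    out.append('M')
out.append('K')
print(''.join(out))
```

Execution trace: 'H' (inner try body) → 'Z' (inner finally) → 'Q' (except ValueError) → 'K' (after the try/except). Output: HZQK

Answer: HZQK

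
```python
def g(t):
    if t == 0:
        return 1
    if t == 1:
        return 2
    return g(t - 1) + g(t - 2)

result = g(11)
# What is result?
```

Build up from base cases: g(0)=1, g(1)=2, g(2)=3, g(3)=5, g(4)=8, g(5)=13, g(6)=21, ..., g(11)=233

Answer: 233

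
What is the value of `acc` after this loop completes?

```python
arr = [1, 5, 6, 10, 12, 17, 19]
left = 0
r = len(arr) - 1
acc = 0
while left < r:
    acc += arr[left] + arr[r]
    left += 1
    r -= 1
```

Sum of pairs from ends
`acc` takes the values: 0 → 20 → 42 → 60

Answer: 60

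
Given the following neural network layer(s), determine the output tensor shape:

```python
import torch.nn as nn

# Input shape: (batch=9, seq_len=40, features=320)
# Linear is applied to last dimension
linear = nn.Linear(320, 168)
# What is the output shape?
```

Input: (9, 40, 320) -> Output: (9, 40, 168)

Answer: (9, 40, 168)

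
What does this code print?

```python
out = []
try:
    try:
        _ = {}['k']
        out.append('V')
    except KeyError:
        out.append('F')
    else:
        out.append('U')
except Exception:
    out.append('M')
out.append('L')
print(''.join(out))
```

Execution trace: 'F' (inner except KeyError) → 'L' (after the try/except). Output: FL

Answer: FL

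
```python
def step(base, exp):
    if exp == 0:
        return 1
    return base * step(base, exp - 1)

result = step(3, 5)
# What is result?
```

step(3, 5) = 3 * 3 * 3 * 3 * 3 = 243

Answer: 243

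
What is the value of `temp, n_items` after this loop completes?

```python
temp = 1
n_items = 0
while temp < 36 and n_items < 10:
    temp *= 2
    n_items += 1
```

Double until >= 36 or 10 iterations
`temp, n_items` takes the values: (1, 0) → (2, 0) → (2, 1) → (4, 1) → (4, 2) → (8, 2) → (8, 3) → (16, 3) → (16, 4) → (32, 4) → (32, 5) → (64, 5) → (64, 6)

Answer: 64, 6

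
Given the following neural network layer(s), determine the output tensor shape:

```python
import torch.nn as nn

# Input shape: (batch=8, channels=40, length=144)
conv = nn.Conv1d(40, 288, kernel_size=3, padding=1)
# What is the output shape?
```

Input: (8, 40, 144) -> Output: (8, 288, 144)

Answer: (8, 288, 144)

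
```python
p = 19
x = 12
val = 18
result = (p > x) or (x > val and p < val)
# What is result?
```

Trace:
`p = 19` → p = 19
`x = 12` → x = 12
`val = 18` → val = 18
`result = (p > x) or (x > val and p < val)` → result = True
So result = True

Answer: True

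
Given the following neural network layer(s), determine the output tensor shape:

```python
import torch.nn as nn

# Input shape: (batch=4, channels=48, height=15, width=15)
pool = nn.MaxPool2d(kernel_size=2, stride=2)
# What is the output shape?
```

Input: (4, 48, 15, 15) -> Output: (4, 48, 7, 7)

Answer: (4, 48, 7, 7)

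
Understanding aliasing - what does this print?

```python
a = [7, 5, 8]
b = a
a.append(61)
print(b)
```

Key concept: basic list aliasing.
Step by step:
`a = [7, 5, 8]` → a = [7, 5, 8]
`b = a` → b = [7, 5, 8] (same object as a)
`a.append(61)` → a = [7, 5, 8, 61] (same object as b); b = [7, 5, 8, 61] (same object as a)
`print(b)` → prints [7, 5, 8, 61]

Answer: [7, 5, 8, 61]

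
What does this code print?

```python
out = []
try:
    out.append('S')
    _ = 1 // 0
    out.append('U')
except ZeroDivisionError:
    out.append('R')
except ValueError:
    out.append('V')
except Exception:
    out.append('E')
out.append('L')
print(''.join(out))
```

Execution trace: 'S' (try body) → 'R' (except ZeroDivisionError) → 'L' (after the try/except). Output: SRL

Answer: SRL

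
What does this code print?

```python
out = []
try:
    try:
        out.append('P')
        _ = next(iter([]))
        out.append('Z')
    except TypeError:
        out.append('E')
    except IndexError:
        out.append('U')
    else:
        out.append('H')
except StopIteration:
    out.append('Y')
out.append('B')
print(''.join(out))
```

Execution trace: 'P' (try body) → 'Y' (outer except StopIteration) → 'B' (after the try/except). Output: PYB

Answer: PYB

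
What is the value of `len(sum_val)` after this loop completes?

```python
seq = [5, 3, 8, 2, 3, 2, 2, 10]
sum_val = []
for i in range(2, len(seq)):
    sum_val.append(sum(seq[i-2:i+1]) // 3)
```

Number of 3-element averages
`sum_val` takes the values: [] → [5] → [5, 4] → [5, 4, 4] → [5, 4, 4, 2] → [5, 4, 4, 2, 2] → [5, 4, 4, 2, 2, 4]
So `len(sum_val)` = 6

Answer: 6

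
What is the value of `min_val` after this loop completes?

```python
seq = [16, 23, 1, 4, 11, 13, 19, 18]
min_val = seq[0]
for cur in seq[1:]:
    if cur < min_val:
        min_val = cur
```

Minimum of [16, 23, 1, 4, 11, 13, 19, 18]
`min_val` takes the values: 16 → 1

Answer: 1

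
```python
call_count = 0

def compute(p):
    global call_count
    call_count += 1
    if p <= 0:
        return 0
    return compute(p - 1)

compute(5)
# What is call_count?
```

Linear recursion stepping by 1: 6 calls from p=5 down to ≤0.

Answer: 6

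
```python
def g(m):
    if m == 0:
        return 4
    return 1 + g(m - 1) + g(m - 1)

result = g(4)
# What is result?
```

g(m) = 1 + 2·g(m-1), g(0)=4. Closed form: (4+1)·2^4 - 1 = 79.

Answer: 79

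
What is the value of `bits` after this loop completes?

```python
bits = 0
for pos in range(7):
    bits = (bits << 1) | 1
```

Build 7 consecutive 1-bits: 0b1111111
`bits` takes the values: 0 → 1 → 3 → 7 → 15 → 31 → 63 → 127

Answer: 127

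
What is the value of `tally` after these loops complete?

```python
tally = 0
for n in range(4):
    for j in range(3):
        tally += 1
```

4 * 3 = 12
`tally` takes the values: 0 → 1 → 2 → 3 → 4 → 5 → 6 → 7 → 8 → 9 → 10 → 11 → 12

Answer: 12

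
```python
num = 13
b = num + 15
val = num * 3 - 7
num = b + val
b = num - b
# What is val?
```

Trace:
`num = 13` → num = 13
`b = num + 15` → b = 28
`val = num * 3 - 7` → val = 32
`num = b + val` → num = 60
`b = num - b` → b = 32
So val = 32

Answer: 32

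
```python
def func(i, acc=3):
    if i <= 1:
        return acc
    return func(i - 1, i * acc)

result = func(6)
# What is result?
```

Accumulator trace (n, acc): (6, 3) -> (5, 18) -> (4, 90) -> (3, 360) -> (2, 1080) -> (1, 2160) -> return 2160

Answer: 2160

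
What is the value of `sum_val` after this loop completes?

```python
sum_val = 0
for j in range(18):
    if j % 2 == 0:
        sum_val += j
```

Sum of even numbers 0 to 17
`sum_val` takes the values: 0 → 2 → 6 → 12 → 20 → 30 → 42 → 56 → 72

Answer: 72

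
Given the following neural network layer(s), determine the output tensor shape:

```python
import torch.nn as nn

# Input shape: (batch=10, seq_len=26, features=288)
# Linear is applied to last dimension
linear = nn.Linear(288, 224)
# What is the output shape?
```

Input: (10, 26, 288) -> Output: (10, 26, 224)

Answer: (10, 26, 224)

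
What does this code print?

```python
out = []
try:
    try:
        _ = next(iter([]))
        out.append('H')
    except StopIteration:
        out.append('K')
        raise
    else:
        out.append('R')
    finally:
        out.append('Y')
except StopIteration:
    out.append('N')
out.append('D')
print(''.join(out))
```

Execution trace: 'K' (inner except StopIteration) → 'Y' (inner finally) → 'N' (outer except StopIteration) → 'D' (after the try/except). Output: KYND

Answer: KYND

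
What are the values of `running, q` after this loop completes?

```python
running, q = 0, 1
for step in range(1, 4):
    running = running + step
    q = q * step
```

Sum and factorial of 1 to 3
`running, q` takes the values: (0, 1) → (1, 1) → (3, 1) → (3, 2) → (6, 2) → (6, 6)

Answer: 6, 6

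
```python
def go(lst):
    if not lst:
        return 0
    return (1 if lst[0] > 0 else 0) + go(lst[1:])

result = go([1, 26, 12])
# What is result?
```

Count of positive elements in [1, 26, 12] = 3

Answer: 3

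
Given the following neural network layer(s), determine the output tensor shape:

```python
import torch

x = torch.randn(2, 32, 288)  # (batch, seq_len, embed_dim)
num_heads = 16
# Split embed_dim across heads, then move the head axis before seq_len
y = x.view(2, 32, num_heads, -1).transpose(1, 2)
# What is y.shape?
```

Input: (2, 32, 288) -> head_dim = 288 // 16 = 18; after view: (2, 32, 16, 18) -> after transpose(1, 2): (2, 16, 32, 18) -> Output: (2, 16, 32, 18)

Answer: (2, 16, 32, 18)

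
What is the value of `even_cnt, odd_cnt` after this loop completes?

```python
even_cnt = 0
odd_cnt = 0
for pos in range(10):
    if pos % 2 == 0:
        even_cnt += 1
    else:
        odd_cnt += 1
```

Count evens and odds in range(10)
`even_cnt, odd_cnt` takes the values: (0, 0) → (1, 0) → (1, 1) → (2, 1) → (2, 2) → (3, 2) → (3, 3) → (4, 3) → (4, 4) → (5, 4) → (5, 5)

Answer: 5, 5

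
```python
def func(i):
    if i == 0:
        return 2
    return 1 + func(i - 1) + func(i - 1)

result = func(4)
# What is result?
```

func(i) = 1 + 2·func(i-1), func(0)=2. Closed form: (2+1)·2^4 - 1 = 47.

Answer: 47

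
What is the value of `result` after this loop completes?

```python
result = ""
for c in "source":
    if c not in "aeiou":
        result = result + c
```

Remove vowels from 'source'
`result` takes the values: "" → "s" → "sr" → "src"

Answer: "src"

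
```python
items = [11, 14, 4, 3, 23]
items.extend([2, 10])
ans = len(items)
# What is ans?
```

Trace:
`items = [11, 14, 4, 3, 23]` → items = [11, 14, 4, 3, 23]
`items.extend([2, 10])` → items = [11, 14, 4, 3, 23, 2, 10]
`ans = len(items)` → ans = 7
So ans = 7

Answer: 7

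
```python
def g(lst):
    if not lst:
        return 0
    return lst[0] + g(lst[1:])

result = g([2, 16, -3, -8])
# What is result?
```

2 + 16 + (-3) + (-8) + 0 = 7

Answer: 7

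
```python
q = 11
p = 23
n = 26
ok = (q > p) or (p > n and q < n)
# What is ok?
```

Trace:
`q = 11` → q = 11
`p = 23` → p = 23
`n = 26` → n = 26
`ok = (q > p) or (p > n and q < n)` → ok = False
So ok = False

Answer: False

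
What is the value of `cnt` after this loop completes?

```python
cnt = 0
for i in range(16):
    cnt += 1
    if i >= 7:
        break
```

Loop breaks when i reaches 7, cnt is 8
`cnt` takes the values: 0 → 1 → 2 → 3 → 4 → 5 → 6 → 7 → 8

Answer: 8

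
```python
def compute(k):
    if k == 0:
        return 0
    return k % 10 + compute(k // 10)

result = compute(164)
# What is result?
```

Sum of digits of 164: 4 + 6 + 1 = 11

Answer: 11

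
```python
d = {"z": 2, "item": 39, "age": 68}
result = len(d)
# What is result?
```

Trace:
`d = {"z": 2, "item": 39, "age": 68}` → d = {'z': 2, 'item': 39, 'age': 68}
`result = len(d)` → result = 3
So result = 3

Answer: 3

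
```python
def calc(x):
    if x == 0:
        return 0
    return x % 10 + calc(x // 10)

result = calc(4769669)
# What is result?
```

Sum of digits of 4769669: 9 + 6 + 6 + 9 + 6 + 7 + 4 = 47

Answer: 47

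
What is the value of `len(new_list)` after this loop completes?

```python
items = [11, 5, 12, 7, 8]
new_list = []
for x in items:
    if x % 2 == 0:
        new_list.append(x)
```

Count even numbers in [11, 5, 12, 7, 8]
`new_list` takes the values: [] → [12] → [12, 8]
So `len(new_list)` = 2

Answer: 2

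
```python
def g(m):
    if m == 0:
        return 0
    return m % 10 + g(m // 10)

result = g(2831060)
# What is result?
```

Sum of digits of 2831060: 0 + 6 + 0 + 1 + 3 + 8 + 2 = 20

Answer: 20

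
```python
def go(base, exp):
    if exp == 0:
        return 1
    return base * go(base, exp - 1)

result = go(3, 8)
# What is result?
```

go(3, 8) = 3 * 3 * 3 * 3 * 3 * 3 * 3 * 3 = 6561

Answer: 6561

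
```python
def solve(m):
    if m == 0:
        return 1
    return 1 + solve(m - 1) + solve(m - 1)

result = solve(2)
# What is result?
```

solve(m) = 1 + 2·solve(m-1), solve(0)=1. Closed form: (1+1)·2^2 - 1 = 7.

Answer: 7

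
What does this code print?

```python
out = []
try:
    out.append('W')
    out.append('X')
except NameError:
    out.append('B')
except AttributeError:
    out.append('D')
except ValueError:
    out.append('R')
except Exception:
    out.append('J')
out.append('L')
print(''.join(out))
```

Execution trace: 'W' (try body) → 'X' (try body, no exception) → 'L' (after the try/except). Output: WXL

Answer: WXL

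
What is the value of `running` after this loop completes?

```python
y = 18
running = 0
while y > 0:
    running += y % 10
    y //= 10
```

Sum digits of 18
`running` takes the values: 0 → 8 → 9

Answer: 9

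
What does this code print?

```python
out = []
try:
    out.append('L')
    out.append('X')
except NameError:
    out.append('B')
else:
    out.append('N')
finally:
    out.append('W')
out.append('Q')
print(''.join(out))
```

Execution trace: 'L' (try body) → 'X' (try body, no exception) → 'N' (else) → 'W' (finally) → 'Q' (after the try/except). Output: LXNWQ

Answer: LXNWQ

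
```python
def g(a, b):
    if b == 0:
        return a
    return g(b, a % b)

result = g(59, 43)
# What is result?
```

g(59, 43) -> g(43, 16) -> g(16, 11) -> g(11, 5) -> g(5, 1) -> g(1, 0) -> 1

Answer: 1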